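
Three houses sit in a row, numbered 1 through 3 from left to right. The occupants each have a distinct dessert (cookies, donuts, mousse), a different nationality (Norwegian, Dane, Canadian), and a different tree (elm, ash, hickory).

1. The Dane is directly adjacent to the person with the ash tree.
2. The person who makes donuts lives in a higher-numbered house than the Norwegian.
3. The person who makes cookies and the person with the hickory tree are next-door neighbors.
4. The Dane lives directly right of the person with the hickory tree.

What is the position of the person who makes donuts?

The person who makes donuts is narrowed to house 2 or 3; consider each.
Placing it in house 2 leads to a contradiction, so it's in house 3.
The person who makes cookies is narrowed to house 1 or 2; consider each.
Placing it in house 1 leads to a contradiction, so it's in house 2.
From clue 3, the person with the hickory tree must be in house 1.
Clue 4 places the Dane in house 2.
So house 1 gets mousse for dessert.
That leaves Canadian as the nationality for house 3.
By clue 1, the person with the ash tree is in house 3.
The only nationality still possible for house 1 is Norwegian.
House 2 tree: only elm fits.
So: house 1 = mousse/Norwegian/hickory, house 2 = cookies/Dane/elm, house 3 = donuts/Canadian/ash.

3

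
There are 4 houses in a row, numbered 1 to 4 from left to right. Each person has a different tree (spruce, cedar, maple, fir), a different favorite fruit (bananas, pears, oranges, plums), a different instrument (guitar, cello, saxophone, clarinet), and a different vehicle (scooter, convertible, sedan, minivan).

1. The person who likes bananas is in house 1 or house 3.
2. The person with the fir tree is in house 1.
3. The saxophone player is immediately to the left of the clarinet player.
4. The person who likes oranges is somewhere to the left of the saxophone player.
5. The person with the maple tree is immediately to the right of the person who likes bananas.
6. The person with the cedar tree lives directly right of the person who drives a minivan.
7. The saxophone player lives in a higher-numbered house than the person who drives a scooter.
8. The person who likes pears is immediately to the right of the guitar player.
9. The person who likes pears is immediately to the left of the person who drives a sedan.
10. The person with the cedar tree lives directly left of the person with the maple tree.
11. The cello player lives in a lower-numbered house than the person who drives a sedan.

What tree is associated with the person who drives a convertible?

maple

The person with the fir tree is in house 1 (clue 2).
From clue 10, the person with the cedar tree must be in house 3.
Clue 10 places the person with the maple tree in house 4.
House 2 tree: only spruce fits.
That leaves plums as the favorite fruit for house 4.
House 4 instrument: only clarinet fits.
From clue 3, the saxophone player must be in house 3.
By clue 5, the person who likes bananas is in house 3.
From clue 6, the person who drives a minivan must be in house 2.
So house 1 gets oranges for favorite fruit.
The only favorite fruit still possible for house 2 is pears.
The guitar player is in house 1 (clue 8).
Clue 9 places the person who drives a sedan in house 3.
The only instrument still possible for house 2 is cello.
So house 1 gets scooter for vehicle.
The only vehicle still possible for house 4 is convertible.
So: house 1 = fir/oranges/guitar/scooter, house 2 = spruce/pears/cello/minivan, house 3 = cedar/bananas/saxophone/sedan, house 4 = maple/plums/clarinet/convertible.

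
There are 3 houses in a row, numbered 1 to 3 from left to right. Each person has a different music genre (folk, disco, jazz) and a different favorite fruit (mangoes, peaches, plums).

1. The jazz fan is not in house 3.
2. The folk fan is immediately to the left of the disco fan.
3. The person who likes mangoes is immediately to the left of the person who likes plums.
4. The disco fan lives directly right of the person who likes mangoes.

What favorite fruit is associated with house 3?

plums

That leaves disco as the music genre for house 3.
Clue 2 places the folk fan in house 2.
Clue 4: the person who likes mangoes is in house 2.
House 1's music genre must be jazz (nothing else left).
The only favorite fruit still possible for house 1 is peaches.
The only favorite fruit still possible for house 3 is plums.
So: house 1 = jazz/peaches, house 2 = folk/mangoes, house 3 = disco/plums.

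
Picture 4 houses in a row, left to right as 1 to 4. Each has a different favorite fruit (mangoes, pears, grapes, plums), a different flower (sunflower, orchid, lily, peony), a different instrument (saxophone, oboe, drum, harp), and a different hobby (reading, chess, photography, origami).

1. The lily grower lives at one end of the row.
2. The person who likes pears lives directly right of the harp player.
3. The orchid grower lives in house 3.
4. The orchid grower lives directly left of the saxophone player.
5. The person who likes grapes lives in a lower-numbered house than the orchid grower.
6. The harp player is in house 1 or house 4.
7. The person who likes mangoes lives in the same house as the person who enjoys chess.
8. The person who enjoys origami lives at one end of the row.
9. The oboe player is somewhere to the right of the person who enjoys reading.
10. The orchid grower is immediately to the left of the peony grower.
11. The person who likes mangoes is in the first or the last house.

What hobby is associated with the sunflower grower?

reading

The orchid grower is in house 3 (clue 3).
By clue 4, the saxophone player is in house 4.
The harp player is in house 1 (clue 6).
By clue 10, the peony grower is in house 4.
So house 2 gets sunflower for flower.
Clue 2 places the person who likes pears in house 2.
The only favorite fruit still possible for house 1 is grapes.
That leaves plums as the favorite fruit for house 3.
The only favorite fruit still possible for house 4 is mangoes.
The only flower still possible for house 1 is lily.
House 3 hobby: only photography fits.
The person who enjoys chess is in house 4 (clue 7).
The only hobby still possible for house 1 is origami.
House 2 hobby: only reading fits.
The oboe player is in house 3 (clue 9).
House 2's instrument must be drum (nothing else left).
So: house 1 = grapes/lily/harp/origami, house 2 = pears/sunflower/drum/reading, house 3 = plums/orchid/oboe/photography, house 4 = mangoes/peony/saxophone/chess.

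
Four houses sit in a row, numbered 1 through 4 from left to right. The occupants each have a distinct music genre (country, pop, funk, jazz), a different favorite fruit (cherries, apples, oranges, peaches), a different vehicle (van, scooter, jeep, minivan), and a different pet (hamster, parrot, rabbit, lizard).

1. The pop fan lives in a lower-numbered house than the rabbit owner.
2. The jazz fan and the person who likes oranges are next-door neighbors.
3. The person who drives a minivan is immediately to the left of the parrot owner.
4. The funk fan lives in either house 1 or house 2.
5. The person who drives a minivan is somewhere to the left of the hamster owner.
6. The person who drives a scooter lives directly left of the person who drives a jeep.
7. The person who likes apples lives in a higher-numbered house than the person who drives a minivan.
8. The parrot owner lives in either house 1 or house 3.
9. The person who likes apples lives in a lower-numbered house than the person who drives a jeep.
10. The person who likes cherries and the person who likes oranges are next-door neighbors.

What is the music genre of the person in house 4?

country

From clue 8, the parrot owner must be in house 3.
House 1 pet: only lizard fits.
By clue 3, the person who drives a minivan is in house 2.
By clue 5, the hamster owner is in house 4.
The person who likes apples is in house 3 (clue 7).
The person who drives a jeep is in house 4 (clue 9).
That leaves van as the vehicle for house 1.
The only vehicle still possible for house 3 is scooter.
The only pet still possible for house 2 is rabbit.
The pop fan is in house 1 (clue 1).
The only music genre still possible for house 2 is funk.
The only music genre still possible for house 3 is jazz.
House 4's music genre must be country (nothing else left).
House 4's favorite fruit must be peaches (nothing else left).
Clue 2 places the person who likes oranges in house 2.
By clue 10, the person who likes cherries is in house 1.
So: house 1 = pop/cherries/van/lizard, house 2 = funk/oranges/minivan/rabbit, house 3 = jazz/apples/scooter/parrot, house 4 = country/peaches/jeep/hamster.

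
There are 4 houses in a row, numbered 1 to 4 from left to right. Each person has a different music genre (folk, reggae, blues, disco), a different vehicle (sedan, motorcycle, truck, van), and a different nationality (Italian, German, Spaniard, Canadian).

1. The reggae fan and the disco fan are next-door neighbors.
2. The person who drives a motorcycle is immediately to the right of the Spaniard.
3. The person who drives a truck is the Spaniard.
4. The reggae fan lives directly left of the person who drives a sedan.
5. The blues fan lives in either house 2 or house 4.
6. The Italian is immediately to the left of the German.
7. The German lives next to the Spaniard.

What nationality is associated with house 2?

The blues fan is narrowed to house 2 or 4; consider each.
Placing it in house 2 leads to a contradiction, so it's in house 4.
The disco fan is narrowed to house 1 or 2 or 3; consider each.
Placing it in house 1 and house 3 leads to a contradiction, so it's in house 2.
The folk fan is narrowed to house 1 or 3; consider each.
Placing it in house 1 leads to a contradiction, so it's in house 3.
So house 1 gets reggae for music genre.
Clue 4: the person who drives a sedan is in house 2.
Clue 3: the person who drives a truck is in house 3.
From clue 3, the Spaniard must be in house 3.
House 1 vehicle: only van fits.
So house 4 gets motorcycle for vehicle.
Clue 6: the Italian is in house 1.
The German is in house 2 (clue 6).
House 4's nationality must be Canadian (nothing else left).
So: house 1 = reggae/van/Italian, house 2 = disco/sedan/German, house 3 = folk/truck/Spaniard, house 4 = blues/motorcycle/Canadian.

German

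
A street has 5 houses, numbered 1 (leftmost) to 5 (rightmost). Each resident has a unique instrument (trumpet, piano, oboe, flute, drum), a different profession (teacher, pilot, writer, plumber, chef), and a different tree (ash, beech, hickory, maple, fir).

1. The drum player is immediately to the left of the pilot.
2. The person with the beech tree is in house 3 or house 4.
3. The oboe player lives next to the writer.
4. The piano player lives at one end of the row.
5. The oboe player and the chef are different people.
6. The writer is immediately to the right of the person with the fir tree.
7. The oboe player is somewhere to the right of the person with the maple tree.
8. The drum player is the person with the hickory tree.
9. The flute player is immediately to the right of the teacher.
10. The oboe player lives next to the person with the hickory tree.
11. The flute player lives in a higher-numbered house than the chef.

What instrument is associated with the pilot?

flute

That leaves ash as the tree for house 5.
The piano player is narrowed to house 1 or 5; consider each.
Placing it in house 5 leads to a contradiction, so it's in house 1.
The person with the beech tree is narrowed to house 3 or 4; consider each.
Placing it in house 4 leads to a contradiction, so it's in house 3.
By clue 3, the oboe player is in house 3.
The writer is in house 2 (clue 3).
The person with the fir tree is in house 1 (clue 6).
House 4's tree must be hickory (nothing else left).
From clue 8, the drum player must be in house 4.
That leaves maple as the tree for house 2.
The pilot is in house 5 (clue 1).
So house 3 gets plumber for profession.
The flute player is narrowed to house 2 or 5; consider each.
Placing it in house 2 leads to a contradiction, so it's in house 5.
Clue 9 places the teacher in house 4.
House 2 instrument: only trumpet fits.
House 1 profession: only chef fits.
So: house 1 = piano/chef/fir, house 2 = trumpet/writer/maple, house 3 = oboe/plumber/beech, house 4 = drum/teacher/hickory, house 5 = flute/pilot/ash.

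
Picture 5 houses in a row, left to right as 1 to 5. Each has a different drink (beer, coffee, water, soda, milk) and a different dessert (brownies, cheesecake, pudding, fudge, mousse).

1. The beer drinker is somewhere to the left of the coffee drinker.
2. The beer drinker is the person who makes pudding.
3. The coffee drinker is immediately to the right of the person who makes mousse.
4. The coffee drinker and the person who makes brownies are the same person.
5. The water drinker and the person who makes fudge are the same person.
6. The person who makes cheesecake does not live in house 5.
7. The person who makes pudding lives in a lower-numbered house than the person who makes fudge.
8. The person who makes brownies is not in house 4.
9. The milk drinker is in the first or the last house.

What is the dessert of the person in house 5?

The milk drinker is narrowed to house 1 or 5; consider each.
Placing it in house 5 leads to a contradiction, so it's in house 1.
That leaves cheesecake as the dessert for house 1.
The coffee drinker is narrowed to house 3 or 5; consider each.
Placing it in house 3 leads to a contradiction, so it's in house 5.
From clue 3, the person who makes mousse must be in house 4.
Clue 4: the person who makes brownies is in house 5.
House 2's dessert must be pudding (nothing else left).
House 3 dessert: only fudge fits.
From clue 2, the beer drinker must be in house 2.
Clue 5: the water drinker is in house 3.
House 4 drink: only soda fits.
So: house 1 = milk/cheesecake, house 2 = beer/pudding, house 3 = water/fudge, house 4 = soda/mousse, house 5 = coffee/brownies.

brownies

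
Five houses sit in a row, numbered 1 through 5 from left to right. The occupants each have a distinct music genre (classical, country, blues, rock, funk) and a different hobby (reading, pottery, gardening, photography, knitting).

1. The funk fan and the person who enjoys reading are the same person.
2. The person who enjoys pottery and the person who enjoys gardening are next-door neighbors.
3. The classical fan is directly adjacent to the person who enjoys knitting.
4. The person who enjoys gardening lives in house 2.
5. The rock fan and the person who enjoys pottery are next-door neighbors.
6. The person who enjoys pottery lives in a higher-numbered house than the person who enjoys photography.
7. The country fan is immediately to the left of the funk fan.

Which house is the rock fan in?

2

Clue 4: the person who enjoys gardening is in house 2.
By clue 2, the person who enjoys pottery is in house 3.
By clue 6, the person who enjoys photography is in house 1.
House 1's music genre must be blues (nothing else left).
So house 2 gets rock for music genre.
The country fan is narrowed to house 3 or 4; consider each.
Placing it in house 3 leads to a contradiction, so it's in house 4.
From clue 7, the funk fan must be in house 5.
House 3 music genre: only classical fits.
Clue 1: the person who enjoys reading is in house 5.
The person who enjoys knitting is in house 4 (clue 3).
So: house 1 = blues/photography, house 2 = rock/gardening, house 3 = classical/pottery, house 4 = country/knitting, house 5 = funk/reading.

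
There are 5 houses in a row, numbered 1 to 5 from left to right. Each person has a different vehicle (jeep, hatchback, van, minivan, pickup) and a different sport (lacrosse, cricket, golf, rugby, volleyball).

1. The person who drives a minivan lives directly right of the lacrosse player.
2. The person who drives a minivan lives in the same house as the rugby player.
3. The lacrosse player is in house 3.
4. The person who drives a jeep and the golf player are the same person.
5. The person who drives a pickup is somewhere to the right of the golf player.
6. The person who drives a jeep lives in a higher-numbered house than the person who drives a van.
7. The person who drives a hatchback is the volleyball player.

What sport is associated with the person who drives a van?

From clue 3, the lacrosse player must be in house 3.
Clue 1: the person who drives a minivan is in house 4.
By clue 2, the rugby player is in house 4.
By clue 6, the person who drives a van is in house 1.
That leaves jeep as the vehicle for house 2.
House 3 vehicle: only pickup fits.
That leaves hatchback as the vehicle for house 5.
The only sport still possible for house 2 is golf.
Clue 7 places the volleyball player in house 5.
House 1 sport: only cricket fits.
So: house 1 = van/cricket, house 2 = jeep/golf, house 3 = pickup/lacrosse, house 4 = minivan/rugby, house 5 = hatchback/volleyball.

cricket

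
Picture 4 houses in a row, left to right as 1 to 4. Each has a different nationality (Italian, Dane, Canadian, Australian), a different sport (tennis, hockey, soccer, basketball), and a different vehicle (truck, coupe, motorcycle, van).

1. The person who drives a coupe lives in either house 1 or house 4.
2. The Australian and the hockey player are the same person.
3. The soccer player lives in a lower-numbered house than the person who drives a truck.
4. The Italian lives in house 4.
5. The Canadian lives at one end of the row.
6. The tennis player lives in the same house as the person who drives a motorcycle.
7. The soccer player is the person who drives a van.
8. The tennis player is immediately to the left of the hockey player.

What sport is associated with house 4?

Clue 4: the Italian is in house 4.
That leaves Canadian as the nationality for house 1.
So house 4 gets basketball for sport.
The Australian is narrowed to house 2 or 3; consider each.
Placing it in house 2 leads to a contradiction, so it's in house 3.
From clue 2, the hockey player must be in house 3.
The tennis player is in house 2 (clue 8).
That leaves Dane as the nationality for house 2.
House 1's sport must be soccer (nothing else left).
From clue 6, the person who drives a motorcycle must be in house 2.
Clue 7 places the person who drives a van in house 1.
That leaves truck as the vehicle for house 3.
The only vehicle still possible for house 4 is coupe.
So: house 1 = Canadian/soccer/van, house 2 = Dane/tennis/motorcycle, house 3 = Australian/hockey/truck, house 4 = Italian/basketball/coupe.

basketball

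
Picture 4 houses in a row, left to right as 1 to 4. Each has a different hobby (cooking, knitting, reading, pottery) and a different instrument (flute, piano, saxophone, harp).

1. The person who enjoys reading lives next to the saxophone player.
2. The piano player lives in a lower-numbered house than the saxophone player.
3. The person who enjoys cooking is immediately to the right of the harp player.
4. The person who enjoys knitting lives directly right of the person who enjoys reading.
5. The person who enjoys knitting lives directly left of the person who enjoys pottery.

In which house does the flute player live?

That leaves reading as the hobby for house 1.
The saxophone player is in house 2 (clue 1).
The piano player is in house 1 (clue 2).
The person who enjoys knitting is in house 2 (clue 4).
By clue 5, the person who enjoys pottery is in house 3.
House 4 hobby: only cooking fits.
The only instrument still possible for house 3 is harp.
That leaves flute as the instrument for house 4.
So: house 1 = reading/piano, house 2 = knitting/saxophone, house 3 = pottery/harp, house 4 = cooking/flute.

4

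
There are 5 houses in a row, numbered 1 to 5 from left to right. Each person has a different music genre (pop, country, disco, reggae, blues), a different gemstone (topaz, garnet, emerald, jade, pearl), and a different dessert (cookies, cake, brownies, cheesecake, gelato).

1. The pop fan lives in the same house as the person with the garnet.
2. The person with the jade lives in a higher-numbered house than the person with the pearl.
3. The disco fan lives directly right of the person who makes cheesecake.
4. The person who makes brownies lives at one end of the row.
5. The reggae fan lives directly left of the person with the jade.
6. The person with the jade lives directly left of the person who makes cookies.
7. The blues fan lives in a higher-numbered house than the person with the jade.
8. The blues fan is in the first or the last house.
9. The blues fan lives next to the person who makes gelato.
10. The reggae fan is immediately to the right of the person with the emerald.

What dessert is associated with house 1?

The blues fan is in house 5 (clue 8).
Clue 9: the person who makes gelato is in house 4.
From clue 6, the person with the jade must be in house 4.
The person who makes cookies is in house 5 (clue 6).
The only gemstone still possible for house 5 is topaz.
The only dessert still possible for house 1 is brownies.
From clue 5, the reggae fan must be in house 3.
The person with the emerald is in house 2 (clue 10).
The pop fan is in house 1 (clue 1).
The person with the garnet is in house 1 (clue 1).
The person who makes cheesecake is in house 3 (clue 3).
The only music genre still possible for house 2 is country.
So house 4 gets disco for music genre.
House 3's gemstone must be pearl (nothing else left).
That leaves cake as the dessert for house 2.
So: house 1 = pop/garnet/brownies, house 2 = country/emerald/cake, house 3 = reggae/pearl/cheesecake, house 4 = disco/jade/gelato, house 5 = blues/topaz/cookies.

brownies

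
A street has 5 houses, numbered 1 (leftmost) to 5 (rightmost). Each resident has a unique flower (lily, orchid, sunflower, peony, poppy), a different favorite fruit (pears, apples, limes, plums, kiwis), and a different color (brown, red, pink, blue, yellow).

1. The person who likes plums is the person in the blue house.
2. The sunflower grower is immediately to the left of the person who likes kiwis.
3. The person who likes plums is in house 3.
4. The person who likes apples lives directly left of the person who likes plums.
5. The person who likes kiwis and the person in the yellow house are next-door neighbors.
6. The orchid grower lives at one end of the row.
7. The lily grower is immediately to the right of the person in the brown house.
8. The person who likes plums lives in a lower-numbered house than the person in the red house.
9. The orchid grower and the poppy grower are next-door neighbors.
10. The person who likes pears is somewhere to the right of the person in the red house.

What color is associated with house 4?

The person who likes plums is in house 3 (clue 3).
Clue 4 places the person who likes apples in house 2.
Clue 10 places the person who likes pears in house 5.
From clue 10, the person in the red house must be in house 4.
House 1 favorite fruit: only limes fits.
So house 4 gets kiwis for favorite fruit.
By clue 1, the person in the blue house is in house 3.
From clue 2, the sunflower grower must be in house 3.
House 5 color: only yellow fits.
Clue 7: the lily grower is in house 2.
From clue 7, the person in the brown house must be in house 1.
The only flower still possible for house 4 is poppy.
House 2 color: only pink fits.
By clue 9, the orchid grower is in house 5.
House 1's flower must be peony (nothing else left).
So: house 1 = peony/limes/brown, house 2 = lily/apples/pink, house 3 = sunflower/plums/blue, house 4 = poppy/kiwis/red, house 5 = orchid/pears/yellow.

red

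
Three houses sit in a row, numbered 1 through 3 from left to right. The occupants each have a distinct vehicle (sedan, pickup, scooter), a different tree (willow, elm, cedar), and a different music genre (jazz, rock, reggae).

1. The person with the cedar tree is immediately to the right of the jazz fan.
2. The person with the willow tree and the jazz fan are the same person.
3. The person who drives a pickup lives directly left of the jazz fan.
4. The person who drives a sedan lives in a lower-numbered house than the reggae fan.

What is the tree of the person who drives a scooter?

cedar

Clue 3: the person who drives a pickup is in house 1.
Clue 3 places the jazz fan in house 2.
House 3 vehicle: only scooter fits.
The only music genre still possible for house 1 is rock.
House 3 music genre: only reggae fits.
Clue 1: the person with the cedar tree is in house 3.
Clue 2: the person with the willow tree is in house 2.
The only vehicle still possible for house 2 is sedan.
That leaves elm as the tree for house 1.
So: house 1 = pickup/elm/rock, house 2 = sedan/willow/jazz, house 3 = scooter/cedar/reggae.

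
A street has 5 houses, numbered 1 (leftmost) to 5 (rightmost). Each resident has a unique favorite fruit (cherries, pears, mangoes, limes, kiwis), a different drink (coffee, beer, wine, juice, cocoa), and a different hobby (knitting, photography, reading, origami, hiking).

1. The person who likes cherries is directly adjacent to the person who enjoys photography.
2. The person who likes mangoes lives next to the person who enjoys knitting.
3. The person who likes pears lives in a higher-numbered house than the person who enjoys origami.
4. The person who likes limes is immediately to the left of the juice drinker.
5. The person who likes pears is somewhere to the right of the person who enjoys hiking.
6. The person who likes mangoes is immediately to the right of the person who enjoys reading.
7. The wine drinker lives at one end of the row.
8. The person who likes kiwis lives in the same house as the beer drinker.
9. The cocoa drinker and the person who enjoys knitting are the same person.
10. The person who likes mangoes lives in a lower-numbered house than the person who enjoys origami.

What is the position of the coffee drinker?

2

So house 5 gets photography for hobby.
Clue 1 places the person who likes cherries in house 4.
So house 5 gets pears for favorite fruit.
The person who likes mangoes is narrowed to house 2 or 3; consider each.
Placing it in house 3 leads to a contradiction, so it's in house 2.
The person who enjoys reading is in house 1 (clue 6).
House 2 hobby: only hiking fits.
House 4's hobby must be origami (nothing else left).
Clue 9: the cocoa drinker is in house 3.
House 3 hobby: only knitting fits.
The person who likes kiwis is in house 1 (clue 8).
House 3 favorite fruit: only limes fits.
House 1 drink: only beer fits.
That leaves wine as the drink for house 5.
Clue 4 places the juice drinker in house 4.
That leaves coffee as the drink for house 2.
So: house 1 = kiwis/beer/reading, house 2 = mangoes/coffee/hiking, house 3 = limes/cocoa/knitting, house 4 = cherries/juice/origami, house 5 = pears/wine/photography.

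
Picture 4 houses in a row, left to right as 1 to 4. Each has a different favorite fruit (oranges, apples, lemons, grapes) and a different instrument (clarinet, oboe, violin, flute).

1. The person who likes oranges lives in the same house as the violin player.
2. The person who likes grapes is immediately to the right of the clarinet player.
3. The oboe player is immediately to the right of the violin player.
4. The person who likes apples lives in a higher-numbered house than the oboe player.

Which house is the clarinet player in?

That leaves flute as the instrument for house 4.
The person who likes apples is narrowed to house 3 or 4; consider each.
Placing it in house 4 leads to a contradiction, so it's in house 3.
By clue 4, the oboe player is in house 2.
So house 1 gets violin for instrument.
So house 3 gets clarinet for instrument.
Clue 1 places the person who likes oranges in house 1.
From clue 2, the person who likes grapes must be in house 4.
That leaves lemons as the favorite fruit for house 2.
So: house 1 = oranges/violin, house 2 = lemons/oboe, house 3 = apples/clarinet, house 4 = grapes/flute.

3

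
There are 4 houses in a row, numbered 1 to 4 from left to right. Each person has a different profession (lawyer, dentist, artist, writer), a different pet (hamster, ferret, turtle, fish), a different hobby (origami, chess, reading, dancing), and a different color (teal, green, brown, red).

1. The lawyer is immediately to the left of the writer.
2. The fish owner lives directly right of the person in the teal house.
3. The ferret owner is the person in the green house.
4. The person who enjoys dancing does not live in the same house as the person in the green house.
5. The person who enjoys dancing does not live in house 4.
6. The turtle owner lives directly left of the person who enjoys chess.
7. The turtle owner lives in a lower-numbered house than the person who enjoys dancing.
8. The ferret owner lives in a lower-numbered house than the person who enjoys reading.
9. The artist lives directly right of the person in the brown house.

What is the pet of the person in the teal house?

That leaves origami as the hobby for house 1.
The only hobby still possible for house 4 is reading.
House 4 color: only red fits.
The turtle owner is narrowed to house 1 or 2; consider each.
Placing it in house 2 leads to a contradiction, so it's in house 1.
Clue 6: the person who enjoys chess is in house 2.
House 3 hobby: only dancing fits.
From clue 4, the person in the green house must be in house 2.
Clue 3: the ferret owner is in house 2.
The only pet still possible for house 3 is hamster.
So house 4 gets fish for pet.
Clue 2: the person in the teal house is in house 3.
That leaves brown as the color for house 1.
By clue 9, the artist is in house 2.
Clue 1 places the lawyer in house 3.
The writer is in house 4 (clue 1).
House 1's profession must be dentist (nothing else left).
So: house 1 = dentist/turtle/origami/brown, house 2 = artist/ferret/chess/green, house 3 = lawyer/hamster/dancing/teal, house 4 = writer/fish/reading/red.

hamster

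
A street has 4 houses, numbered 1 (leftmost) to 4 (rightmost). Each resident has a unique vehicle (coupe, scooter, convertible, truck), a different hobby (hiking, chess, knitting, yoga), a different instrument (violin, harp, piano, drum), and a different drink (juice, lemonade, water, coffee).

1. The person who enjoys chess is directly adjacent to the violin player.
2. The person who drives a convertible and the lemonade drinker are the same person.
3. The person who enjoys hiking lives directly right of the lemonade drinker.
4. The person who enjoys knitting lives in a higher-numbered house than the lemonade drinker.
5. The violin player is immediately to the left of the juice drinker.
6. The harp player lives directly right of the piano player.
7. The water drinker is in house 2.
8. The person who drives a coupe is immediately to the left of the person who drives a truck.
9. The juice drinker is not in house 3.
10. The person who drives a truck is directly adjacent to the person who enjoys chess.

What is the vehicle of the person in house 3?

From clue 7, the water drinker must be in house 2.
By clue 5, the violin player is in house 3.
That leaves juice as the drink for house 4.
The harp player is in house 2 (clue 6).
By clue 6, the piano player is in house 1.
Clue 10 places the person who drives a truck in house 3.
House 4 vehicle: only scooter fits.
That leaves yoga as the hobby for house 1.
So house 3 gets knitting for hobby.
So house 4 gets drum for instrument.
Clue 2: the lemonade drinker is in house 1.
The person who enjoys hiking is in house 2 (clue 3).
By clue 8, the person who drives a coupe is in house 2.
House 1's vehicle must be convertible (nothing else left).
So house 4 gets chess for hobby.
The only drink still possible for house 3 is coffee.
So: house 1 = convertible/yoga/piano/lemonade, house 2 = coupe/hiking/harp/water, house 3 = truck/knitting/violin/coffee, house 4 = scooter/chess/drum/juice.

truck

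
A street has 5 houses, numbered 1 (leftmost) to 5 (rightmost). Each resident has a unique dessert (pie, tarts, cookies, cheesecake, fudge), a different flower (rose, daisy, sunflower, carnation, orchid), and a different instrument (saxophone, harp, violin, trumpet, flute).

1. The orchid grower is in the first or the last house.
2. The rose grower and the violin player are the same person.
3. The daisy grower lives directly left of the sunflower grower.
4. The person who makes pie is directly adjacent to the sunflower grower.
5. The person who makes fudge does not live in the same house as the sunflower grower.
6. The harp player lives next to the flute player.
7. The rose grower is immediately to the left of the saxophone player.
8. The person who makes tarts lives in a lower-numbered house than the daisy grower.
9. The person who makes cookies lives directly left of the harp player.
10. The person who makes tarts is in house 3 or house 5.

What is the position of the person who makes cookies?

From clue 10, the person who makes tarts must be in house 3.
By clue 8, the daisy grower is in house 4.
Clue 3: the sunflower grower is in house 5.
From clue 4, the person who makes pie must be in house 4.
That leaves cheesecake as the dessert for house 5.
House 1 flower: only orchid fits.
So house 5 gets trumpet for instrument.
The only instrument still possible for house 1 is flute.
The only instrument still possible for house 4 is saxophone.
The harp player is in house 2 (clue 6).
From clue 7, the rose grower must be in house 3.
The person who makes cookies is in house 1 (clue 9).
House 2's dessert must be fudge (nothing else left).
So house 2 gets carnation for flower.
The only instrument still possible for house 3 is violin.
So: house 1 = cookies/orchid/flute, house 2 = fudge/carnation/harp, house 3 = tarts/rose/violin, house 4 = pie/daisy/saxophone, house 5 = cheesecake/sunflower/trumpet.

1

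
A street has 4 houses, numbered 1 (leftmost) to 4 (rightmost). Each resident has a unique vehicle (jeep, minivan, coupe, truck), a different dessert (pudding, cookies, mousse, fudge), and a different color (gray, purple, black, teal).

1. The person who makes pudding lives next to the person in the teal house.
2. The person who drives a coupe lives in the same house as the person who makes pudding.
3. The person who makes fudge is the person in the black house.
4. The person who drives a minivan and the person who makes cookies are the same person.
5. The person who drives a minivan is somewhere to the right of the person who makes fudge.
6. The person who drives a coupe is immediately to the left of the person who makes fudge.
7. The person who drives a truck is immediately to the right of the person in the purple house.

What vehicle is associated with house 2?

That leaves gray as the color for house 4.
The person who drives a coupe is narrowed to house 1 or 2; consider each.
Placing it in house 1 leads to a contradiction, so it's in house 2.
Clue 2 places the person who makes pudding in house 2.
By clue 6, the person who makes fudge is in house 3.
That leaves jeep as the vehicle for house 1.
House 1's dessert must be mousse (nothing else left).
House 4's dessert must be cookies (nothing else left).
By clue 3, the person in the black house is in house 3.
The person who drives a minivan is in house 4 (clue 4).
So house 3 gets truck for vehicle.
House 1's color must be teal (nothing else left).
House 2's color must be purple (nothing else left).
So: house 1 = jeep/mousse/teal, house 2 = coupe/pudding/purple, house 3 = truck/fudge/black, house 4 = minivan/cookies/gray.

coupe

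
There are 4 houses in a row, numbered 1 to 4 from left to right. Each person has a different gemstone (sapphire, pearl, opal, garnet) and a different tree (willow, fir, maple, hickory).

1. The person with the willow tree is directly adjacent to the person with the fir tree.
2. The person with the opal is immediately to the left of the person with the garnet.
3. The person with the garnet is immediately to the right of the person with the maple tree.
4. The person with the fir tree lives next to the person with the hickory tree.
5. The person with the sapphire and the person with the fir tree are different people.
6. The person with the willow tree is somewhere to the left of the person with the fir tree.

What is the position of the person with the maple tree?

1

The person with the garnet is narrowed to house 2 or 3 or 4; consider each.
Placing it in house 3 and house 4 leads to a contradiction, so it's in house 2.
By clue 2, the person with the opal is in house 1.
By clue 3, the person with the maple tree is in house 1.
The person with the pearl is narrowed to house 3 or 4; consider each.
Placing it in house 4 leads to a contradiction, so it's in house 3.
House 4's gemstone must be sapphire (nothing else left).
Clue 5 places the person with the fir tree in house 3.
From clue 6, the person with the willow tree must be in house 2.
House 4 tree: only hickory fits.
So: house 1 = opal/maple, house 2 = garnet/willow, house 3 = pearl/fir, house 4 = sapphire/hickory.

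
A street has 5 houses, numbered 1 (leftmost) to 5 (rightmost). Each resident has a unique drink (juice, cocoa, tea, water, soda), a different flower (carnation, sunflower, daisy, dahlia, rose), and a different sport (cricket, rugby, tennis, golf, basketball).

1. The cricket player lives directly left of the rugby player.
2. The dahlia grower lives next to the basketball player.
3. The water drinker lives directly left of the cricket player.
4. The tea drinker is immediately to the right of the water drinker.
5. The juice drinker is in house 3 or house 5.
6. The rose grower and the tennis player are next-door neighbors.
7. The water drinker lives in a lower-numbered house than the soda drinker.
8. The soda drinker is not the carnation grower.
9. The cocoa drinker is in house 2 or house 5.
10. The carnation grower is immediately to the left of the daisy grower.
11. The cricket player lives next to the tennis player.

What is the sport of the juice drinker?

rugby

So house 1 gets water for drink.
From clue 3, the cricket player must be in house 2.
From clue 4, the tea drinker must be in house 2.
House 4's drink must be soda (nothing else left).
By clue 1, the rugby player is in house 3.
House 3 drink: only juice fits.
House 5's drink must be cocoa (nothing else left).
That leaves tennis as the sport for house 1.
By clue 6, the rose grower is in house 2.
Clue 10: the carnation grower is in house 3.
From clue 10, the daisy grower must be in house 4.
House 1 flower: only sunflower fits.
So house 5 gets dahlia for flower.
The basketball player is in house 4 (clue 2).
House 5's sport must be golf (nothing else left).
So: house 1 = water/sunflower/tennis, house 2 = tea/rose/cricket, house 3 = juice/carnation/rugby, house 4 = soda/daisy/basketball, house 5 = cocoa/dahlia/golf.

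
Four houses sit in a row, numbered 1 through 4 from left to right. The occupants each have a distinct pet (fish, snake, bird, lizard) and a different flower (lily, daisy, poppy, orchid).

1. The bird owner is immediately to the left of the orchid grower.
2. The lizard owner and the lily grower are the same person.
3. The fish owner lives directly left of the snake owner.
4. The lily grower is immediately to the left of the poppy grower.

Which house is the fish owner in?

3

The only pet still possible for house 4 is snake.
The fish owner is in house 3 (clue 3).
House 4's flower must be daisy (nothing else left).
House 1 flower: only lily fits.
By clue 2, the lizard owner is in house 1.
By clue 4, the poppy grower is in house 2.
The only pet still possible for house 2 is bird.
House 3's flower must be orchid (nothing else left).
So: house 1 = lizard/lily, house 2 = bird/poppy, house 3 = fish/orchid, house 4 = snake/daisy.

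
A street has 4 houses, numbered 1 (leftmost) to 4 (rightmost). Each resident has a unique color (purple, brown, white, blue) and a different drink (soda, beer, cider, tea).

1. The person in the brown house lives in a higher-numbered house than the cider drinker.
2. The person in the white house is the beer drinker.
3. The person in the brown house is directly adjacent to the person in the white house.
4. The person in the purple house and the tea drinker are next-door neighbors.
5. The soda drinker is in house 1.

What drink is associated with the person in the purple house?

Clue 5: the soda drinker is in house 1.
The person in the brown house is narrowed to house 3 or 4; consider each.
Placing it in house 4 leads to a contradiction, so it's in house 3.
Clue 1 places the cider drinker in house 2.
From clue 2, the person in the white house must be in house 4.
Clue 2 places the beer drinker in house 4.
The tea drinker is in house 3 (clue 4).
The only color still possible for house 1 is blue.
House 2's color must be purple (nothing else left).
So: house 1 = blue/soda, house 2 = purple/cider, house 3 = brown/tea, house 4 = white/beer.

cider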